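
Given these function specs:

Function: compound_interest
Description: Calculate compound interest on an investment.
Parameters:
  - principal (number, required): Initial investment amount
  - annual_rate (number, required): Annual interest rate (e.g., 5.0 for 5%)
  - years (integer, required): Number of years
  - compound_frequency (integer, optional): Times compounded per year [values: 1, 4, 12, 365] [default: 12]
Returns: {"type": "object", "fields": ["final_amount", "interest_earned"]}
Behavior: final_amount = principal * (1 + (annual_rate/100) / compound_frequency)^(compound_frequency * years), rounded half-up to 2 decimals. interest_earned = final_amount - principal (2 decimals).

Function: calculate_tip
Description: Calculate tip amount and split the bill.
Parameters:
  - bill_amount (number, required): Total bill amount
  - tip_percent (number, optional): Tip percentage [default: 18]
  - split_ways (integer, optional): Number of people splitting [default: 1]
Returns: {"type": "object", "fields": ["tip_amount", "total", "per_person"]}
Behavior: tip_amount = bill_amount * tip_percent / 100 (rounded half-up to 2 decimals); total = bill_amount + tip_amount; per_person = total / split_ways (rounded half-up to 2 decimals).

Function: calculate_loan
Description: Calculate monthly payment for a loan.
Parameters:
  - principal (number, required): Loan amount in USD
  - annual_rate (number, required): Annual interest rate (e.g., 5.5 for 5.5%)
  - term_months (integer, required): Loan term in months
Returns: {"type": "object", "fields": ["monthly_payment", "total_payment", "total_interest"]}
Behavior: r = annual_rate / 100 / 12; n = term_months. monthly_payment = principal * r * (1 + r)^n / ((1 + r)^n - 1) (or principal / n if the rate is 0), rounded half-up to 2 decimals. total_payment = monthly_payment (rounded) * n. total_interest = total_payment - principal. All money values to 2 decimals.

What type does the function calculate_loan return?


The calculate_loan spec declares Returns: {"type": "object", "fields": ["monthly_payment", "total_payment", "total_interest"]}
Type:
object


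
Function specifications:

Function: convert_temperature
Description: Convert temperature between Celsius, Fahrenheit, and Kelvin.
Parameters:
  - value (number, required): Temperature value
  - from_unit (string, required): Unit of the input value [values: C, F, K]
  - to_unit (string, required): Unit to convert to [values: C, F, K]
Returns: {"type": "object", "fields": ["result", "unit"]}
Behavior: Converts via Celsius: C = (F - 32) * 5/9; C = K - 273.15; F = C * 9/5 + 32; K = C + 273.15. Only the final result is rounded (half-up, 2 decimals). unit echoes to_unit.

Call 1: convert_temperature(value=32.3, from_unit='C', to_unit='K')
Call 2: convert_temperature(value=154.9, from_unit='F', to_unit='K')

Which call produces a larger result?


Call 1:
  Input already in C: 32.3
  To K: 32.3 + 273.15 = 305.45
  Round to 2 decimals: 305.45
  -> 305.45 K
Call 2:
  To C: (154.9 - 32) * 5/9 = 68.277778
  To K: 68.277778 + 273.15 = 341.427778
  Round to 2 decimals: 341.43
  -> 341.43 K
Call 2 (341.43 K)


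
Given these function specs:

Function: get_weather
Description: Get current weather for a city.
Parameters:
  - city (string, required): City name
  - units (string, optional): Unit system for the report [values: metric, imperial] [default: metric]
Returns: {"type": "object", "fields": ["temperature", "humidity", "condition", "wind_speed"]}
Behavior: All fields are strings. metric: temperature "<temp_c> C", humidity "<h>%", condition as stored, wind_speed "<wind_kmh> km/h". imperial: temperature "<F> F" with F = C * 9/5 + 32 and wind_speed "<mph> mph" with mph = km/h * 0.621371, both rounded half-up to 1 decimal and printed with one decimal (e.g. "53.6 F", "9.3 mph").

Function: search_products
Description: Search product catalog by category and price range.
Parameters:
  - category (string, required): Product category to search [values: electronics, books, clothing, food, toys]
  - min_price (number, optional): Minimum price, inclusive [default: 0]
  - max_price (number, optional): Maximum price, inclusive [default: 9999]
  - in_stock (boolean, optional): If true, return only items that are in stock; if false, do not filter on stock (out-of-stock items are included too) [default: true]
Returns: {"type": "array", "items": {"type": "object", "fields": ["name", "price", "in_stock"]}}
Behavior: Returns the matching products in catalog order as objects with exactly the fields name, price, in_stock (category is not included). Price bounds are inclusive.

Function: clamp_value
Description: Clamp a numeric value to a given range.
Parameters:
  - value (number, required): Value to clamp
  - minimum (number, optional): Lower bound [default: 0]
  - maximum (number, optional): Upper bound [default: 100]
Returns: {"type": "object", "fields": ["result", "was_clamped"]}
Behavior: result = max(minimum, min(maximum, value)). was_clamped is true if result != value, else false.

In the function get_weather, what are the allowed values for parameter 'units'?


The get_weather spec declares:
  - units (string, optional): Unit system for the report [values: metric, imperial] [default: metric]
Allowed values:
metric, imperial


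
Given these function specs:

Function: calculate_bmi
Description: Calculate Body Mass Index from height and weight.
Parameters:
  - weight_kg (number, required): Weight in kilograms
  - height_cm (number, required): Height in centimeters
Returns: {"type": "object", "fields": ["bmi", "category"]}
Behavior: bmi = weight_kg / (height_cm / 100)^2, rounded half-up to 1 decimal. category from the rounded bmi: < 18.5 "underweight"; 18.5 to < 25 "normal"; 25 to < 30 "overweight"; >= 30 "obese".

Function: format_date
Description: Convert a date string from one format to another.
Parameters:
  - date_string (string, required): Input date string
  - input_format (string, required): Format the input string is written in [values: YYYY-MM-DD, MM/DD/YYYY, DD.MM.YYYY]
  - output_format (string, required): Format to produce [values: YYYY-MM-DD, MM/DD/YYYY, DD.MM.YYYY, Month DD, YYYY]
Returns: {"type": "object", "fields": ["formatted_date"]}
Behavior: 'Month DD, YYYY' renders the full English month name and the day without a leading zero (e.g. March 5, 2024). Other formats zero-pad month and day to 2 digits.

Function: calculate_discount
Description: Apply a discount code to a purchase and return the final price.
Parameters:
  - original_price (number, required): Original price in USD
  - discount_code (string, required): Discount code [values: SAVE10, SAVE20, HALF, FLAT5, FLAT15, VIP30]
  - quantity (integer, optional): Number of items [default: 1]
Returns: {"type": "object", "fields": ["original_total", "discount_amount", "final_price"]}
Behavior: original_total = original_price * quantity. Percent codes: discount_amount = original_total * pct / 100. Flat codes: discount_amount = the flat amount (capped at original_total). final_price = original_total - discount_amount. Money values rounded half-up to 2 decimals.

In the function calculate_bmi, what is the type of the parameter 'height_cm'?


The calculate_bmi spec declares:
  - height_cm (number, required): Height in centimeters
Type:
number


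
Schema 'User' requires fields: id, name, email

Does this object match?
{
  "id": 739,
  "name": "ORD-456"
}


Checking required fields...
Missing: email
Invalid - missing required field 'email'


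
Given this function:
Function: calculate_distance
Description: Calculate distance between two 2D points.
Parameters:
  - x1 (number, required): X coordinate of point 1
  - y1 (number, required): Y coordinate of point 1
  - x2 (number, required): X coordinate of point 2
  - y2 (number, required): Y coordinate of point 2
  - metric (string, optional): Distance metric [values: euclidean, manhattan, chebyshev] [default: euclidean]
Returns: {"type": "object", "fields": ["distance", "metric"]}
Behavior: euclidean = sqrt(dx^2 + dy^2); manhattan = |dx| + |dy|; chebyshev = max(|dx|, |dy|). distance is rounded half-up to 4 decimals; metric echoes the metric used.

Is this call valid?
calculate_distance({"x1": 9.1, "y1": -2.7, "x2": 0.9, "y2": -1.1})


Checking all required parameters present and types match... All valid.
Valid


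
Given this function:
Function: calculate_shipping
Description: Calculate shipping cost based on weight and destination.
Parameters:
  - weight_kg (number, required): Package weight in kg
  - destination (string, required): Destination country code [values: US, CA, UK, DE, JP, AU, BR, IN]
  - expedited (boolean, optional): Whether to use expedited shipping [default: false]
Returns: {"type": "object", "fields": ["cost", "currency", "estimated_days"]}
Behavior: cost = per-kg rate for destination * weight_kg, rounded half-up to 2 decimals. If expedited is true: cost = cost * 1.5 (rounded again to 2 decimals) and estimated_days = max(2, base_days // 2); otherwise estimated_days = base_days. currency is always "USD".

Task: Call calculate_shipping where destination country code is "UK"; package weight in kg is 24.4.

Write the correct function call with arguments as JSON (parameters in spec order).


Mapping each described value to its parameter name:
  'Destination country code' -> destination = "UK"
  'Package weight in kg' -> weight_kg = 24.4
calculate_shipping({"weight_kg": 24.4, "destination": "UK"})


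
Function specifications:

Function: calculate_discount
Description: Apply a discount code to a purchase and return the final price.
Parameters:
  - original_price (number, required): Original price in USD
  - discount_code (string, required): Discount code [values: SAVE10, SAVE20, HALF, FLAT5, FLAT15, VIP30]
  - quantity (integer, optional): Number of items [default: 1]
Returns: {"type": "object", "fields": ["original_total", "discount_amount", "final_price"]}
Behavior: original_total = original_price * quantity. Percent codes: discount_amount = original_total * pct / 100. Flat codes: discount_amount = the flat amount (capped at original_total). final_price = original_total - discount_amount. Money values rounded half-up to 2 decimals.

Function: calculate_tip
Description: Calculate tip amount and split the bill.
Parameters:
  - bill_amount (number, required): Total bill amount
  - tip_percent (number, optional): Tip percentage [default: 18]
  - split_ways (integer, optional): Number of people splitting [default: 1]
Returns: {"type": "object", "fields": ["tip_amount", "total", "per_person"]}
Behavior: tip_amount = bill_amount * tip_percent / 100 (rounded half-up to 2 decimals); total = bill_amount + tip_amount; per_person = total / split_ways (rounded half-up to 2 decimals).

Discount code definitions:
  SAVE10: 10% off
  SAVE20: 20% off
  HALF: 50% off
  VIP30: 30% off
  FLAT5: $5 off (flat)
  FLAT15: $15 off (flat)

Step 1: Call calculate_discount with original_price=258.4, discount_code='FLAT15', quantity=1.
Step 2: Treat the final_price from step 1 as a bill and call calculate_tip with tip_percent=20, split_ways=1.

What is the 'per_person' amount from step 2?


Step 1: calculate_discount(original_price=258.4, discount_code=FLAT15, quantity=1)
  original_total = 258.4 * 1 = 258.40
  FLAT15 = $15 flat: discount_amount = min(15.00, 258.40) = 15.00
  final_price = 258.40 - 15.00 = 243.40
  -> final_price = 243.40
Step 2: calculate_tip(bill_amount=243.4, tip_percent=20, split_ways=1)
  tip_amount = 243.4 * 20/100 = 48.68 -> 48.68
  total = 243.4 + 48.68 = 292.08
  per_person = 292.08 / 1 = 292.08 -> 292.08
  -> per_person = 292.08
$292.08


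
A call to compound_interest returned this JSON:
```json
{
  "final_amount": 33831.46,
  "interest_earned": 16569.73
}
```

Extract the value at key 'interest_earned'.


16569.73


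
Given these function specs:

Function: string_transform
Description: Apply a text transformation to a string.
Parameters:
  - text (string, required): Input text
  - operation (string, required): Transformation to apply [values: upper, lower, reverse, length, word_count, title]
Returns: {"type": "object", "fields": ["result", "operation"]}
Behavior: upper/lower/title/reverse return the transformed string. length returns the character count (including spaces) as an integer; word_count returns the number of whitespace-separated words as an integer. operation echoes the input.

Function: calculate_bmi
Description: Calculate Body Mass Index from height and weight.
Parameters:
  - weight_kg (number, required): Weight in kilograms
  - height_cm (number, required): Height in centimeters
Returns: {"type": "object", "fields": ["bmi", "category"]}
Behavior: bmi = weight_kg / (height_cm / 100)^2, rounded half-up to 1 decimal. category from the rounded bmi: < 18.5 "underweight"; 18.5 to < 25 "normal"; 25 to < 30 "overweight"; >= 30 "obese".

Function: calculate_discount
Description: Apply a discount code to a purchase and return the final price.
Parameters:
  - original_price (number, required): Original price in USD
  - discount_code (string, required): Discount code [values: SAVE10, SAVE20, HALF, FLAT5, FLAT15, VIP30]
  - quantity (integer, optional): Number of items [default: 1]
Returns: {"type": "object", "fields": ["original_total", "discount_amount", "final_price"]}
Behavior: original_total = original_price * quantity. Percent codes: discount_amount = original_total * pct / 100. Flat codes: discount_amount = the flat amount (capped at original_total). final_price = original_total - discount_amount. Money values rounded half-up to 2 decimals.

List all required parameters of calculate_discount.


Parameters of calculate_discount and their required/optional flag:
  original_price: required
  discount_code: required
  quantity: optional
discount_code, original_price


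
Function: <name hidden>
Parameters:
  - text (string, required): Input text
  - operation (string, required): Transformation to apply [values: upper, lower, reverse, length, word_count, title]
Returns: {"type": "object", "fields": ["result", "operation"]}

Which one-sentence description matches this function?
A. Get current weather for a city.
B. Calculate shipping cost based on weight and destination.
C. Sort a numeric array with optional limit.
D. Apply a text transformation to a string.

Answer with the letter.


Parameters text, operation and return ["result", "operation"] fit: Apply a text transformation to a string.
D


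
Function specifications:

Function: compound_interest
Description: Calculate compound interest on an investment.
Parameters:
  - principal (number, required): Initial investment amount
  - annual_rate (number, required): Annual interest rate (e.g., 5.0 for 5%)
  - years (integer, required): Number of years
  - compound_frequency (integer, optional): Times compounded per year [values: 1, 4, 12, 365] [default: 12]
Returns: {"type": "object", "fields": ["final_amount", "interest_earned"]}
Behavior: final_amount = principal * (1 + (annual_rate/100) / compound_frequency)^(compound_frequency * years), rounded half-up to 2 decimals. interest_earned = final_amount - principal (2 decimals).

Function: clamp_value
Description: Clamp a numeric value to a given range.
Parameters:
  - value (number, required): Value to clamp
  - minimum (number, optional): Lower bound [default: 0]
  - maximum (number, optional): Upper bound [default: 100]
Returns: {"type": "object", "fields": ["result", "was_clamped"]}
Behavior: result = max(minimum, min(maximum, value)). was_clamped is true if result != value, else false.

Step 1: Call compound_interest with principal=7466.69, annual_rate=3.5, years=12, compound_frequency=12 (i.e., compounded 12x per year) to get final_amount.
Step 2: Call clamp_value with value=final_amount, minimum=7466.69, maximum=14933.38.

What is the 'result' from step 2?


Step 1: compound_interest
  rate per period = 3.5/100/12 = 0.002916666667 (keep full precision); periods = 12 * 12 = 144
  (1 + 0.002916666667)^144 = 1.52103145
  final_amount = 7466.69 * 1.52103145 = 11357.070296 -> 11357.07
  interest_earned = 11357.07 - 7466.69 = 3890.38
  -> final_amount = 11357.07
Step 2: clamp_value(value=11357.07, minimum=7466.69, maximum=14933.38)
  result = max(7466.69, min(14933.38, 11357.07)) = max(7466.69, 11357.07) = 11357.07
  was_clamped = (11357.07 != 11357.07) = false
  -> result = 11357.07
11357.07


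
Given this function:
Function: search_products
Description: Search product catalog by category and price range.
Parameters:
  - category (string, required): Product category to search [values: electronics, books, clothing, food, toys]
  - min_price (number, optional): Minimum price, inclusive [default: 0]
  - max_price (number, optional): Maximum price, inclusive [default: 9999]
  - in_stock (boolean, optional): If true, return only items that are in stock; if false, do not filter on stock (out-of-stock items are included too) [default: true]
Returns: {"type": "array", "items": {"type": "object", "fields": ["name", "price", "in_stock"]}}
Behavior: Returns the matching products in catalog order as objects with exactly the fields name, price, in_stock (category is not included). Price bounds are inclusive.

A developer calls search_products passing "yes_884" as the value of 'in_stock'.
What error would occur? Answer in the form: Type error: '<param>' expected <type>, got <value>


Spec: 'in_stock' is declared as boolean; "yes_884" is a string.
Type error: 'in_stock' expected boolean, got "yes_884"


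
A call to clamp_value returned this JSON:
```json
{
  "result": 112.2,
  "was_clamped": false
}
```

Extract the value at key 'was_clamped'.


false


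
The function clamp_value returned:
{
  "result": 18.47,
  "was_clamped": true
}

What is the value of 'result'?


18.47


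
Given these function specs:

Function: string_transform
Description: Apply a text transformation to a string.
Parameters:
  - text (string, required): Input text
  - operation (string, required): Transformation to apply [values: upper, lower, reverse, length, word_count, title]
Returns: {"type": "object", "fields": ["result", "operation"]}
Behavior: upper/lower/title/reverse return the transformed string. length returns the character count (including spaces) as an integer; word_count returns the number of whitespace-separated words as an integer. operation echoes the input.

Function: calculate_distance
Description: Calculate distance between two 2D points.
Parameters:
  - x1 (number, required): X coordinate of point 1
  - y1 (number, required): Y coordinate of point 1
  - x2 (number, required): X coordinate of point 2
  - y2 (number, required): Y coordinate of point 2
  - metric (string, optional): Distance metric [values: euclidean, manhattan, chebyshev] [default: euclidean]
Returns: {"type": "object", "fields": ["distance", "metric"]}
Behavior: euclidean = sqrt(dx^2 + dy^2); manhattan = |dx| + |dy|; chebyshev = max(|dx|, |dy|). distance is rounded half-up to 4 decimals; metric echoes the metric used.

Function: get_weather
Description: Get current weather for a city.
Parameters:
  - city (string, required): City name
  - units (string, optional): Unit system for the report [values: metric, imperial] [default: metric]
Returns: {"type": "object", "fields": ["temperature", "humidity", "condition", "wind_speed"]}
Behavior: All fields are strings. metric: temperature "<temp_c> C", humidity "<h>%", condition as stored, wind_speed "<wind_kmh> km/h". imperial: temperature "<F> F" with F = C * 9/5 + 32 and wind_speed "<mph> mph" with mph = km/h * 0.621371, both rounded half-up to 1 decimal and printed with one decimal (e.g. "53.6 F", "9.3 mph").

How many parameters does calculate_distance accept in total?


Parameters of calculate_distance: x1 (required), y1 (required), x2 (required), y2 (required), metric (optional)
Total:
5


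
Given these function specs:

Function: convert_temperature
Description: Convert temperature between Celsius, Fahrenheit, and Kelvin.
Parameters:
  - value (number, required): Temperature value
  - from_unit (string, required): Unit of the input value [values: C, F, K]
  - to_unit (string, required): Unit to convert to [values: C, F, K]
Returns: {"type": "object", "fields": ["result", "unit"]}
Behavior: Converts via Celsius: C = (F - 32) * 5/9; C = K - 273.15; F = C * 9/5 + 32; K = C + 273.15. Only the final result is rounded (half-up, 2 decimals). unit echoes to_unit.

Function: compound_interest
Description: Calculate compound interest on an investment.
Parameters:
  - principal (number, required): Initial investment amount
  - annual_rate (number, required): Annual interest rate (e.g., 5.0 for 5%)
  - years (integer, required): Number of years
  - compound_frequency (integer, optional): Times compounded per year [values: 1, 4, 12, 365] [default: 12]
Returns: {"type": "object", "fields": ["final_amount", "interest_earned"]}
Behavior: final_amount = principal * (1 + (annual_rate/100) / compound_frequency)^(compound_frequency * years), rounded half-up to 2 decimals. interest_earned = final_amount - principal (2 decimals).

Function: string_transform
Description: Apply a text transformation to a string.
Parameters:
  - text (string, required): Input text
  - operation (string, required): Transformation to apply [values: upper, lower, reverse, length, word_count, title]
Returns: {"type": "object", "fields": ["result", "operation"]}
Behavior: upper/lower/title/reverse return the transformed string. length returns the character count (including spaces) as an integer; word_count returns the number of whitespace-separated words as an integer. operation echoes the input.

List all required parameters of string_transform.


Parameters of string_transform and their required/optional flag:
  text: required
  operation: required
operation, text


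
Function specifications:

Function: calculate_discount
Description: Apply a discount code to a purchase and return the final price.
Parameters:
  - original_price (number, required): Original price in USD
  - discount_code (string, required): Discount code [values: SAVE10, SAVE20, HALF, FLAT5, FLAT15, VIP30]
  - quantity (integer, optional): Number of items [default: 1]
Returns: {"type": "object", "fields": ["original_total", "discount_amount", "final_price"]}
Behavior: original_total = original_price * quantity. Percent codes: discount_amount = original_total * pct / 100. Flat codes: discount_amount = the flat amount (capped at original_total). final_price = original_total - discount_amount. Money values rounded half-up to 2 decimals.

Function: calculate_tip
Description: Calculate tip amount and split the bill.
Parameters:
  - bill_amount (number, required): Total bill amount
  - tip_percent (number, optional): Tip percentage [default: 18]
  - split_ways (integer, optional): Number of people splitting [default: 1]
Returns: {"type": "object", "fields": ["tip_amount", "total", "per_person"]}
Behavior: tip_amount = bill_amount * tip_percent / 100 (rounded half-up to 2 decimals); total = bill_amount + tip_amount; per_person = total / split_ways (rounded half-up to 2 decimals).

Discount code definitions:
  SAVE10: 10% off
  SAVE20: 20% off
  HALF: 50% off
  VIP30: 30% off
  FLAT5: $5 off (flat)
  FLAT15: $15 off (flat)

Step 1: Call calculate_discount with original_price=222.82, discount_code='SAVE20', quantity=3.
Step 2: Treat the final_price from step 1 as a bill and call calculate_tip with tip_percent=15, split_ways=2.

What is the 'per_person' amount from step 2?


Step 1: calculate_discount(original_price=222.82, discount_code=SAVE20, quantity=3)
  original_total = 222.82 * 3 = 668.46
  SAVE20 = 20% off: discount_amount = 668.46 * 20/100 = 133.692 -> 133.69
  final_price = 668.46 - 133.69 = 534.77
  -> final_price = 534.77
Step 2: calculate_tip(bill_amount=534.77, tip_percent=15, split_ways=2)
  tip_amount = 534.77 * 15/100 = 80.2155 -> 80.22
  total = 534.77 + 80.22 = 614.99
  per_person = 614.99 / 2 = 307.495 -> 307.50
  -> per_person = 307.50
$307.50


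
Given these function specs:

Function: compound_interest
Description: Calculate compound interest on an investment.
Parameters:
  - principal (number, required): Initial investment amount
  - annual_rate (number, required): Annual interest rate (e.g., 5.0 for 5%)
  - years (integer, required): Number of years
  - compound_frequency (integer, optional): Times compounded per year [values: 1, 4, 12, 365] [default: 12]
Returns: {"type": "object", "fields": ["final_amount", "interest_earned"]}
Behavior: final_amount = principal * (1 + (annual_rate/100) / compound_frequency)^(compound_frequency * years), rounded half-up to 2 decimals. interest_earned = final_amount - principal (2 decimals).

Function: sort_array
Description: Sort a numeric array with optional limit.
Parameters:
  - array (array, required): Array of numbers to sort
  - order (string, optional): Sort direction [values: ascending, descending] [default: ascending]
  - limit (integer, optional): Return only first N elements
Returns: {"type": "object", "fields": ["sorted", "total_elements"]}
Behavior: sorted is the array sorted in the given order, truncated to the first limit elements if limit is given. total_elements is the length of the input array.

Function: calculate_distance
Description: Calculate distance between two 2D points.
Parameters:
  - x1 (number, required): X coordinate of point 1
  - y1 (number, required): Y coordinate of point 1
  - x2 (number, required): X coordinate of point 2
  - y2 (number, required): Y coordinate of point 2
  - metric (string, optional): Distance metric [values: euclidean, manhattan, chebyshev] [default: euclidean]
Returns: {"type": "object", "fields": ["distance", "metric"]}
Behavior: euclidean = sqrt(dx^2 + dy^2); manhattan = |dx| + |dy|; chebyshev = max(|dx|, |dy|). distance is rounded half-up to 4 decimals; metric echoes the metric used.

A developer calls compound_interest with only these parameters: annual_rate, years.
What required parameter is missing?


Required parameters: principal, annual_rate, years
Provided: annual_rate, years
Missing: principal
principal


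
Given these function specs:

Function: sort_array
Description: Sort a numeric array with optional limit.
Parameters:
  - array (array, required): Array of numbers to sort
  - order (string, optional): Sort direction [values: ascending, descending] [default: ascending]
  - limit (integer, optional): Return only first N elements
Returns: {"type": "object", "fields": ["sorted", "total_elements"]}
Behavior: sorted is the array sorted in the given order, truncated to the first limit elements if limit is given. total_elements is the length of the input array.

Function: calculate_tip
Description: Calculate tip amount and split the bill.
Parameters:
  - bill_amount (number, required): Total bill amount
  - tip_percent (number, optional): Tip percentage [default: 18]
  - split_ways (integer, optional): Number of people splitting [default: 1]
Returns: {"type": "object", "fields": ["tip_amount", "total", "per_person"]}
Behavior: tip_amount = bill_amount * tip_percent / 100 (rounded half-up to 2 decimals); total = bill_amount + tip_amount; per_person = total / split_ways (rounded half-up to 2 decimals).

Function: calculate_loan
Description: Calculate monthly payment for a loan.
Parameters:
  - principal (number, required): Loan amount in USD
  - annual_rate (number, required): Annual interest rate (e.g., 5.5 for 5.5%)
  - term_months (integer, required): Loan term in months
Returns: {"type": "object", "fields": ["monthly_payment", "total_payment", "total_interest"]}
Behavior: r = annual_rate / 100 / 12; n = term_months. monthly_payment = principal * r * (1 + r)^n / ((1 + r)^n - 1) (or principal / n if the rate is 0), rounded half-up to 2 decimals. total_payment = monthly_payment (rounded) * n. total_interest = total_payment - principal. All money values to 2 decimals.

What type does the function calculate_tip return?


The calculate_tip spec declares Returns: {"type": "object", "fields": ["tip_amount", "total", "per_person"]}
Type:
object


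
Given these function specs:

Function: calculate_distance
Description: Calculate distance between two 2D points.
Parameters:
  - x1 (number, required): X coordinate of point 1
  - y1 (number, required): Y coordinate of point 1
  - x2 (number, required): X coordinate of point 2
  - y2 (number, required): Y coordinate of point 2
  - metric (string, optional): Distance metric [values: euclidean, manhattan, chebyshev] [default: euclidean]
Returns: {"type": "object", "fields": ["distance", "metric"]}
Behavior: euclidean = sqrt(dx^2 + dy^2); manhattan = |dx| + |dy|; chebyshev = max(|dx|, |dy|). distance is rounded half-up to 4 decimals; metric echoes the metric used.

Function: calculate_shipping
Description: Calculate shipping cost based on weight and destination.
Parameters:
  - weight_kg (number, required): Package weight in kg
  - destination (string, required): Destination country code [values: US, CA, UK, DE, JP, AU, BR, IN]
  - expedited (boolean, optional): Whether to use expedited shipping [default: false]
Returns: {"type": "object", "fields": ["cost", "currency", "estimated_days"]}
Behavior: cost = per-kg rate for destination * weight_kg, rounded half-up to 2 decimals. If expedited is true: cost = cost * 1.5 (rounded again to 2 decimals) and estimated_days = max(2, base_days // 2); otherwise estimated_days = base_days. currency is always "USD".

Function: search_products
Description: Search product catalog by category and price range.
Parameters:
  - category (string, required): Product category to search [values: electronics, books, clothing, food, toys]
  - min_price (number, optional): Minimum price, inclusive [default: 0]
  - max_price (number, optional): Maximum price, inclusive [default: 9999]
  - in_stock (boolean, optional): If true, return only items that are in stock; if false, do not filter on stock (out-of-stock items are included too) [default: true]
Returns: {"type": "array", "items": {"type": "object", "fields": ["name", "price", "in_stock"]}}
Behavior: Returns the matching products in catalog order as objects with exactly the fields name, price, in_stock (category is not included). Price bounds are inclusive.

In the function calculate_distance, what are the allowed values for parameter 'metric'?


The calculate_distance spec declares:
  - metric (string, optional): Distance metric [values: euclidean, manhattan, chebyshev] [default: euclidean]
Allowed values:
euclidean, manhattan, chebyshev


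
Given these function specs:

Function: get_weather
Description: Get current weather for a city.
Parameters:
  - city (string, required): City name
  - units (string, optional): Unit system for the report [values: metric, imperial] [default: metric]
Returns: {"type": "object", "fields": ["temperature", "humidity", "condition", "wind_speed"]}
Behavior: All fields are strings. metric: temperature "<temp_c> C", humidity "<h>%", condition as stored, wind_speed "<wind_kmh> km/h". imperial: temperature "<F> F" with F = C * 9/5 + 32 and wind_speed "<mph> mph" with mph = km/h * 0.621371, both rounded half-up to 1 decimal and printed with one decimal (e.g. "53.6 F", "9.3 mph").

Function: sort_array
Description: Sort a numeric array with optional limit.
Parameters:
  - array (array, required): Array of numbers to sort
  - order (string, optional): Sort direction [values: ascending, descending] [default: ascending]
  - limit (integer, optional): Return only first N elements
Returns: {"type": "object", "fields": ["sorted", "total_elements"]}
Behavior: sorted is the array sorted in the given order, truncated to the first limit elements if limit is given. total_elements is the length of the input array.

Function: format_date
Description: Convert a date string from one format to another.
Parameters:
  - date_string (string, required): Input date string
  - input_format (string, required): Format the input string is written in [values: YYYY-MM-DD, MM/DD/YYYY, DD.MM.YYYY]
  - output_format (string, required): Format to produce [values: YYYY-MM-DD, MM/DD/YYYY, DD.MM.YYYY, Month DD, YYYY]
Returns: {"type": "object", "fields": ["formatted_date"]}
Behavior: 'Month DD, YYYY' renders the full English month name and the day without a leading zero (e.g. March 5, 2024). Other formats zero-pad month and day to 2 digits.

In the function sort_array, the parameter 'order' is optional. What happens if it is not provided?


The sort_array spec declares:
  - order (string, optional): Sort direction [values: ascending, descending] [default: ascending]
It defaults to ascending


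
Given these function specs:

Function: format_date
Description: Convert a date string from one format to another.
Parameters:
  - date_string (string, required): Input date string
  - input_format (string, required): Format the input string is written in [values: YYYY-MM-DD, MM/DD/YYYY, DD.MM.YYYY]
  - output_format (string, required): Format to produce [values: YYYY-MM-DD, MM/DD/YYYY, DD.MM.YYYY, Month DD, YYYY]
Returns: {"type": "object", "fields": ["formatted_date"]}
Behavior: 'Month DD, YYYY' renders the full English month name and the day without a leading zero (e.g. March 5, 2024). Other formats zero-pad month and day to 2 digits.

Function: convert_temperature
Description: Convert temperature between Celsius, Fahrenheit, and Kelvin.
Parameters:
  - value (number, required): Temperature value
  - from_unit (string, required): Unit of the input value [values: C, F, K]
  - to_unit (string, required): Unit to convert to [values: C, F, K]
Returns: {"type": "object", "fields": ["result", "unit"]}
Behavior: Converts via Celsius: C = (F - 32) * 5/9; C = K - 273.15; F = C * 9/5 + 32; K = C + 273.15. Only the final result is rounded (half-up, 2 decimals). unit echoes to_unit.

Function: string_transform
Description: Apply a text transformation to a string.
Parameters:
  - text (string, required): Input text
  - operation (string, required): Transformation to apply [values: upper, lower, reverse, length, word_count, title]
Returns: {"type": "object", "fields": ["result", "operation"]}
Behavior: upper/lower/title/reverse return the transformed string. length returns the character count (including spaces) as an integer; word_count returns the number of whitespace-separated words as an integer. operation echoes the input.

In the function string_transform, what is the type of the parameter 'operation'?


The string_transform spec declares:
  - operation (string, required): Transformation to apply [values: upper, lower, reverse, length, word_count, title]
Type:
string


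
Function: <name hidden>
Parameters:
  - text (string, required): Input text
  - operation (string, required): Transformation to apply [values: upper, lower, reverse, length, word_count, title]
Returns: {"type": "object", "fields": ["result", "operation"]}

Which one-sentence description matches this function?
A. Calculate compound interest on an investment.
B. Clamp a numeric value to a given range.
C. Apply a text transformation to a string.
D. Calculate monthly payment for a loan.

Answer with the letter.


Parameters text, operation and return ["result", "operation"] fit: Apply a text transformation to a string.
C


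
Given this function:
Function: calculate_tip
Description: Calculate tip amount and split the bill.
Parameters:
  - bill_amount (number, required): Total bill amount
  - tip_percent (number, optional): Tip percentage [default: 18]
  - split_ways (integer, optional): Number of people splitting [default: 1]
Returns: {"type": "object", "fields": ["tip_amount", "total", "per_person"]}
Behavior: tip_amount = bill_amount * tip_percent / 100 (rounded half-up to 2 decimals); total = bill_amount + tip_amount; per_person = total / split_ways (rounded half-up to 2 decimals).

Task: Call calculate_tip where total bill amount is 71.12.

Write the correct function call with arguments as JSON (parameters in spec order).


Mapping each described value to its parameter name:
  'Total bill amount' -> bill_amount = 71.12
calculate_tip({"bill_amount": 71.12})


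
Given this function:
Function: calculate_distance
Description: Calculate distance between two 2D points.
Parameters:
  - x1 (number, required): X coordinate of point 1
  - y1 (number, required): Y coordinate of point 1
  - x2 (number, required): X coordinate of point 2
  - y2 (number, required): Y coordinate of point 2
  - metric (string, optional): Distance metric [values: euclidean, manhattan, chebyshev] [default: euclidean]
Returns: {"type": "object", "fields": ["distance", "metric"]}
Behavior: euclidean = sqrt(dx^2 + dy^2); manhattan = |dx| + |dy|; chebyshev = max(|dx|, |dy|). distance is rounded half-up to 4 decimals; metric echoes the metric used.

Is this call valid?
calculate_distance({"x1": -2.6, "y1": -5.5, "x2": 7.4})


Checking required parameters...
Missing required parameter: y2
Invalid - missing required parameter 'y2'


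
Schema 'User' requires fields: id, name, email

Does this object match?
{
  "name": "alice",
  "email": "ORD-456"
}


Checking required fields...
Missing: id
Invalid - missing required field 'id'


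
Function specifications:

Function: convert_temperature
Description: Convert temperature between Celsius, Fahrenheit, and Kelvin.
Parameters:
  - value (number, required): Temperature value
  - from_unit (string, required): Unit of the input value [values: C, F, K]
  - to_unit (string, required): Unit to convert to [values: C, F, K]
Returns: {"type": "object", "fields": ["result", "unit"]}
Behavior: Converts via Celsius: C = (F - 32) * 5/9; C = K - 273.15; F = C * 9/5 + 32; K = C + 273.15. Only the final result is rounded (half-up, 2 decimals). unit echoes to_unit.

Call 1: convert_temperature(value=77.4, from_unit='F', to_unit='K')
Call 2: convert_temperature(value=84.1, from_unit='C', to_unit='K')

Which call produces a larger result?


Call 1:
  To C: (77.4 - 32) * 5/9 = 25.222222
  To K: 25.222222 + 273.15 = 298.372222
  Round to 2 decimals: 298.37
  -> 298.37 K
Call 2:
  Input already in C: 84.1
  To K: 84.1 + 273.15 = 357.25
  Round to 2 decimals: 357.25
  -> 357.25 K
Call 2 (357.25 K)


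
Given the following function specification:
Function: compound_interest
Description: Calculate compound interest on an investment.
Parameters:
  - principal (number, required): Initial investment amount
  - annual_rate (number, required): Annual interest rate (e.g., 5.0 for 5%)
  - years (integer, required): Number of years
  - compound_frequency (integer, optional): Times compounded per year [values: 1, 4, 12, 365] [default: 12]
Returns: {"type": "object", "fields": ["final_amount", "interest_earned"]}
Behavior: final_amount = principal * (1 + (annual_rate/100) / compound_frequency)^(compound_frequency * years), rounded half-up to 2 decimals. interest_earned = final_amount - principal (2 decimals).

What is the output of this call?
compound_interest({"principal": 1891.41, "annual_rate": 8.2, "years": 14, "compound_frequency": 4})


rate per period = 8.2/100/4 = 0.0205 (keep full precision); periods = 4 * 14 = 56
(1 + 0.0205)^56 = 3.11550539
final_amount = 1891.41 * 3.11550539 = 5892.698049 -> 5892.70
interest_earned = 5892.70 - 1891.41 = 4001.29
Output:
{"final_amount": 5892.7, "interest_earned": 4001.29}


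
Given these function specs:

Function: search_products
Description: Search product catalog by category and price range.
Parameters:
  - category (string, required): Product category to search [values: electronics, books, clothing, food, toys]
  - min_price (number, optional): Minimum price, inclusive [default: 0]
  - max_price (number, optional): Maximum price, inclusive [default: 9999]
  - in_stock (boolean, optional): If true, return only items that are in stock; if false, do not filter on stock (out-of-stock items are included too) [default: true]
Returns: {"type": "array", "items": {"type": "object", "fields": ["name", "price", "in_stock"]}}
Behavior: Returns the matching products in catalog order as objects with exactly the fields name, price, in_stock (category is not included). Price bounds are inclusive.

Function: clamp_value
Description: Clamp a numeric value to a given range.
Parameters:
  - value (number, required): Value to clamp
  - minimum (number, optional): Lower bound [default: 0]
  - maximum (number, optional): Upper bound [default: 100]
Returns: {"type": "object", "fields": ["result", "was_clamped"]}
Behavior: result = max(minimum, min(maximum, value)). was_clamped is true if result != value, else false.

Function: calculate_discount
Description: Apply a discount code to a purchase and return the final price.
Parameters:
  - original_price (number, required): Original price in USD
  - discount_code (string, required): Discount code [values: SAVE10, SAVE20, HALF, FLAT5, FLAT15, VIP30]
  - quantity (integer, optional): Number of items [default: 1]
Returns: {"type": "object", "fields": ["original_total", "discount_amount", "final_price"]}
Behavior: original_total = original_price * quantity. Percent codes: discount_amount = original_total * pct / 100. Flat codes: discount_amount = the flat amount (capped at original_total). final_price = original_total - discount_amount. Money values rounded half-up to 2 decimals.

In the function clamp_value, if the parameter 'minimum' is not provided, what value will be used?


The clamp_value spec declares:
  - minimum (number, optional): Lower bound [default: 0]
Default:
0
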